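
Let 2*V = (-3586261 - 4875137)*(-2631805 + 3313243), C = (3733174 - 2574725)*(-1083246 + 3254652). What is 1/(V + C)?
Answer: -1/367495955868 ≈ -2.7211e-12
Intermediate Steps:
C = 2515463109294 (C = 1158449*2171406 = 2515463109294)
V = -2882959065162 (V = ((-3586261 - 4875137)*(-2631805 + 3313243))/2 = (-8461398*681438)/2 = (1/2)*(-5765918130324) = -2882959065162)
1/(V + C) = 1/(-2882959065162 + 2515463109294) = 1/(-367495955868) = -1/367495955868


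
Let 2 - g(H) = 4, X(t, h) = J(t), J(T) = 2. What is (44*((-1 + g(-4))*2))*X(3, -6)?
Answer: -528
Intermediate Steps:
X(t, h) = 2
g(H) = -2 (g(H) = 2 - 1*4 = 2 - 4 = -2)
(44*((-1 + g(-4))*2))*X(3, -6) = (44*((-1 - 2)*2))*2 = (44*(-3*2))*2 = (44*(-6))*2 = -264*2 = -528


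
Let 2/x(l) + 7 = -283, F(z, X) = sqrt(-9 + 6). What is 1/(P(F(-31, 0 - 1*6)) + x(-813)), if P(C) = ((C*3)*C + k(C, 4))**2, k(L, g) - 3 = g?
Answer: 145/579 ≈ 0.25043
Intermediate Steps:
F(z, X) = I*sqrt(3) (F(z, X) = sqrt(-3) = I*sqrt(3))
k(L, g) = 3 + g
x(l) = -1/145 (x(l) = 2/(-7 - 283) = 2/(-290) = 2*(-1/290) = -1/145)
P(C) = (7 + 3*C**2)**2 (P(C) = ((C*3)*C + (3 + 4))**2 = ((3*C)*C + 7)**2 = (3*C**2 + 7)**2 = (7 + 3*C**2)**2)
1/(P(F(-31, 0 - 1*6)) + x(-813)) = 1/((7 + 3*(I*sqrt(3))**2)**2 - 1/145) = 1/((7 + 3*(-3))**2 - 1/145) = 1/((7 - 9)**2 - 1/145) = 1/((-2)**2 - 1/145) = 1/(4 - 1/145) = 1/(579/145) = 145/579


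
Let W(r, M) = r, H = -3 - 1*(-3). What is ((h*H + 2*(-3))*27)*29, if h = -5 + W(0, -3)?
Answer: -4698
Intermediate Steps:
H = 0 (H = -3 + 3 = 0)
h = -5 (h = -5 + 0 = -5)
((h*H + 2*(-3))*27)*29 = ((-5*0 + 2*(-3))*27)*29 = ((0 - 6)*27)*29 = -6*27*29 = -162*29 = -4698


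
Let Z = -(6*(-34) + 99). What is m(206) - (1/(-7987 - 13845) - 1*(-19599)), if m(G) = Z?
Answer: -425593007/21832 ≈ -19494.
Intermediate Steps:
Z = 105 (Z = -(-204 + 99) = -1*(-105) = 105)
m(G) = 105
m(206) - (1/(-7987 - 13845) - 1*(-19599)) = 105 - (1/(-7987 - 13845) - 1*(-19599)) = 105 - (1/(-21832) + 19599) = 105 - (-1/21832 + 19599) = 105 - 1*427885367/21832 = 105 - 427885367/21832 = -425593007/21832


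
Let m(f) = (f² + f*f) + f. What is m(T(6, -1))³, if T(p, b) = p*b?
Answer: 287496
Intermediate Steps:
T(p, b) = b*p
m(f) = f + 2*f² (m(f) = (f² + f²) + f = 2*f² + f = f + 2*f²)
m(T(6, -1))³ = ((-1*6)*(1 + 2*(-1*6)))³ = (-6*(1 + 2*(-6)))³ = (-6*(1 - 12))³ = (-6*(-11))³ = 66³ = 287496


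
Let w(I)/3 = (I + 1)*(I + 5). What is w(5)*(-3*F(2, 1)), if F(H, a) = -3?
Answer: 1620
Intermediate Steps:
w(I) = 3*(1 + I)*(5 + I) (w(I) = 3*((I + 1)*(I + 5)) = 3*((1 + I)*(5 + I)) = 3*(1 + I)*(5 + I))
w(5)*(-3*F(2, 1)) = (15 + 3*5**2 + 18*5)*(-3*(-3)) = (15 + 3*25 + 90)*9 = (15 + 75 + 90)*9 = 180*9 = 1620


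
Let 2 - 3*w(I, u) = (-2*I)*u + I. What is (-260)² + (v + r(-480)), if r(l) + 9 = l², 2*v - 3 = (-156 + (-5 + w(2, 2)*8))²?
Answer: 2769713/9 ≈ 3.0775e+5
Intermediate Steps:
w(I, u) = ⅔ - I/3 + 2*I*u/3 (w(I, u) = ⅔ - ((-2*I)*u + I)/3 = ⅔ - (-2*I*u + I)/3 = ⅔ - (I - 2*I*u)/3 = ⅔ + (-I/3 + 2*I*u/3) = ⅔ - I/3 + 2*I*u/3)
v = 87794/9 (v = 3/2 + (-156 + (-5 + (⅔ - ⅓*2 + (⅔)*2*2)*8))²/2 = 3/2 + (-156 + (-5 + (⅔ - ⅔ + 8/3)*8))²/2 = 3/2 + (-156 + (-5 + (8/3)*8))²/2 = 3/2 + (-156 + (-5 + 64/3))²/2 = 3/2 + (-156 + 49/3)²/2 = 3/2 + (-419/3)²/2 = 3/2 + (½)*(175561/9) = 3/2 + 175561/18 = 87794/9 ≈ 9754.9)
r(l) = -9 + l²
(-260)² + (v + r(-480)) = (-260)² + (87794/9 + (-9 + (-480)²)) = 67600 + (87794/9 + (-9 + 230400)) = 67600 + (87794/9 + 230391) = 67600 + 2161313/9 = 2769713/9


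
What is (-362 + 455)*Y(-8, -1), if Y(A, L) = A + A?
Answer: -1488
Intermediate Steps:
Y(A, L) = 2*A
(-362 + 455)*Y(-8, -1) = (-362 + 455)*(2*(-8)) = 93*(-16) = -1488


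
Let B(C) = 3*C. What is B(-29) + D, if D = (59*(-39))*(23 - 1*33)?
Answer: 22923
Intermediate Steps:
D = 23010 (D = -2301*(23 - 33) = -2301*(-10) = 23010)
B(-29) + D = 3*(-29) + 23010 = -87 + 23010 = 22923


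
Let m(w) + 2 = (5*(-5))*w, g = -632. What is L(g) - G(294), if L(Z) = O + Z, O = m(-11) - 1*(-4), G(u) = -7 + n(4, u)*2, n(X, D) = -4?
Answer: -340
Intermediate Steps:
m(w) = -2 - 25*w (m(w) = -2 + (5*(-5))*w = -2 - 25*w)
G(u) = -15 (G(u) = -7 - 4*2 = -7 - 8 = -15)
O = 277 (O = (-2 - 25*(-11)) - 1*(-4) = (-2 + 275) + 4 = 273 + 4 = 277)
L(Z) = 277 + Z
L(g) - G(294) = (277 - 632) - 1*(-15) = -355 + 15 = -340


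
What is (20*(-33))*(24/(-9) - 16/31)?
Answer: 65120/31 ≈ 2100.6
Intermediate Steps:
(20*(-33))*(24/(-9) - 16/31) = -660*(24*(-⅑) - 16*1/31) = -660*(-8/3 - 16/31) = -660*(-296/93) = 65120/31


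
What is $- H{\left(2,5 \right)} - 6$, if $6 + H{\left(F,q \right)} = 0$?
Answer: $0$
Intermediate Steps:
$H{\left(F,q \right)} = -6$ ($H{\left(F,q \right)} = -6 + 0 = -6$)
$- H{\left(2,5 \right)} - 6 = \left(-1\right) \left(-6\right) - 6 = 6 - 6 = 0$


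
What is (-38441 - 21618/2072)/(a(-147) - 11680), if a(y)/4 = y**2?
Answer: -39835685/77447216 ≈ -0.51436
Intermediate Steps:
a(y) = 4*y**2
(-38441 - 21618/2072)/(a(-147) - 11680) = (-38441 - 21618/2072)/(4*(-147)**2 - 11680) = (-38441 - 21618*1/2072)/(4*21609 - 11680) = (-38441 - 10809/1036)/(86436 - 11680) = -39835685/1036/74756 = -39835685/1036*1/74756 = -39835685/77447216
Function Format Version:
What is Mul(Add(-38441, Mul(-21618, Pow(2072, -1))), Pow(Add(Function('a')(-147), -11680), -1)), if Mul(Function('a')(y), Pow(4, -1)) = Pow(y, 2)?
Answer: Rational(-39835685, 77447216) ≈ -0.51436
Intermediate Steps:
Function('a')(y) = Mul(4, Pow(y, 2))
Mul(Add(-38441, Mul(-21618, Pow(2072, -1))), Pow(Add(Function('a')(-147), -11680), -1)) = Mul(Add(-38441, Mul(-21618, Pow(2072, -1))), Pow(Add(Mul(4, Pow(-147, 2)), -11680), -1)) = Mul(Add(-38441, Mul(-21618, Rational(1, 2072))), Pow(Add(Mul(4, 21609), -11680), -1)) = Mul(Add(-38441, Rational(-10809, 1036)), Pow(Add(86436, -11680), -1)) = Mul(Rational(-39835685, 1036), Pow(74756, -1)) = Mul(Rational(-39835685, 1036), Rational(1, 74756)) = Rational(-39835685, 77447216)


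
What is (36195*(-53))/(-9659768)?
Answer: 1918335/9659768 ≈ 0.19859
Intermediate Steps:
(36195*(-53))/(-9659768) = -1918335*(-1/9659768) = 1918335/9659768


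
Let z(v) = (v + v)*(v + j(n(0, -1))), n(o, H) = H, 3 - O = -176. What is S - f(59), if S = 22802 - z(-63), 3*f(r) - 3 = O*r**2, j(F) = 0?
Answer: -578510/3 ≈ -1.9284e+5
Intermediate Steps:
O = 179 (O = 3 - 1*(-176) = 3 + 176 = 179)
f(r) = 1 + 179*r**2/3 (f(r) = 1 + (179*r**2)/3 = 1 + 179*r**2/3)
z(v) = 2*v**2 (z(v) = (v + v)*(v + 0) = (2*v)*v = 2*v**2)
S = 14864 (S = 22802 - 2*(-63)**2 = 22802 - 2*3969 = 22802 - 1*7938 = 22802 - 7938 = 14864)
S - f(59) = 14864 - (1 + (179/3)*59**2) = 14864 - (1 + (179/3)*3481) = 14864 - (1 + 623099/3) = 14864 - 1*623102/3 = 14864 - 623102/3 = -578510/3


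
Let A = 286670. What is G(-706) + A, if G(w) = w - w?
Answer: 286670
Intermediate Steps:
G(w) = 0
G(-706) + A = 0 + 286670 = 286670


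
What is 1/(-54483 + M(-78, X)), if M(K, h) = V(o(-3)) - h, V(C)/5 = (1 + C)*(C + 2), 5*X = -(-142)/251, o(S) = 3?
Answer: -1255/68250807 ≈ -1.8388e-5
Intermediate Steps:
X = 142/1255 (X = (-(-142)/251)/5 = (-1*(-142/251))/5 = (⅕)*(142/251) = 142/1255 ≈ 0.11315)
V(C) = 5*(1 + C)*(2 + C) (V(C) = 5*((1 + C)*(C + 2)) = 5*((1 + C)*(2 + C)) = 5*(1 + C)*(2 + C))
M(K, h) = 100 - h (M(K, h) = (10 + 5*3² + 15*3) - h = (10 + 5*9 + 45) - h = (10 + 45 + 45) - h = 100 - h)
1/(-54483 + M(-78, X)) = 1/(-54483 + (100 - 1*142/1255)) = 1/(-54483 + (100 - 142/1255)) = 1/(-54483 + 125358/1255) = 1/(-68250807/1255) = -1255/68250807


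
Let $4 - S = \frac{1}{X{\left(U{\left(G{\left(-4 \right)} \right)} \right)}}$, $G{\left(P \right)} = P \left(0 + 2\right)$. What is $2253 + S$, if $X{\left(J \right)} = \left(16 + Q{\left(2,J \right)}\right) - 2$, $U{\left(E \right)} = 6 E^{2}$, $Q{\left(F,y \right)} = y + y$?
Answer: $\frac{1764973}{782} \approx 2257.0$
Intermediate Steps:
$G{\left(P \right)} = 2 P$ ($G{\left(P \right)} = P 2 = 2 P$)
$Q{\left(F,y \right)} = 2 y$
$X{\left(J \right)} = 14 + 2 J$ ($X{\left(J \right)} = \left(16 + 2 J\right) - 2 = 14 + 2 J$)
$S = \frac{3127}{782}$ ($S = 4 - \frac{1}{14 + 2 \cdot 6 \left(2 \left(-4\right)\right)^{2}} = 4 - \frac{1}{14 + 2 \cdot 6 \left(-8\right)^{2}} = 4 - \frac{1}{14 + 2 \cdot 6 \cdot 64} = 4 - \frac{1}{14 + 2 \cdot 384} = 4 - \frac{1}{14 + 768} = 4 - \frac{1}{782} = \frac{3127}{782} \approx 3.9987$)
$2253 + S = 2253 + \frac{3127}{782} = \frac{1764973}{782}$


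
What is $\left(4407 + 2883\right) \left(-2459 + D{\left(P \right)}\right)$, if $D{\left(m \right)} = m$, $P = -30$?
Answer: $-18144810$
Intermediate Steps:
$\left(4407 + 2883\right) \left(-2459 + D{\left(P \right)}\right) = \left(4407 + 2883\right) \left(-2459 - 30\right) = 7290 \left(-2489\right) = -18144810$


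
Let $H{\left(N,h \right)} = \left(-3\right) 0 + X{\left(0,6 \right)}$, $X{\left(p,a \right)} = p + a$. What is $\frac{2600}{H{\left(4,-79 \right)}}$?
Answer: $\frac{1300}{3} \approx 433.33$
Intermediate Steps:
$X{\left(p,a \right)} = a + p$
$H{\left(N,h \right)} = 6$ ($H{\left(N,h \right)} = \left(-3\right) 0 + \left(6 + 0\right) = 0 + 6 = 6$)
$\frac{2600}{H{\left(4,-79 \right)}} = \frac{2600}{6} = 2600 \cdot \frac{1}{6} = \frac{1300}{3}$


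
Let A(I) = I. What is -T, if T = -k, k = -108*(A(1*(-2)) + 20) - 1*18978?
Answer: -20922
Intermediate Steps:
k = -20922 (k = -108*(1*(-2) + 20) - 1*18978 = -108*(-2 + 20) - 18978 = -108*18 - 18978 = -1944 - 18978 = -20922)
T = 20922 (T = -1*(-20922) = 20922)
-T = -1*20922 = -20922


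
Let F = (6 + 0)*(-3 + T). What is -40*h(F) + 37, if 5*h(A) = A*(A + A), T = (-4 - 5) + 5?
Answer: -28187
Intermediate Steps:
T = -4 (T = -9 + 5 = -4)
F = -42 (F = (6 + 0)*(-3 - 4) = 6*(-7) = -42)
h(A) = 2*A**2/5 (h(A) = (A*(A + A))/5 = (A*(2*A))/5 = (2*A**2)/5 = 2*A**2/5)
-40*h(F) + 37 = -16*(-42)**2 + 37 = -16*1764 + 37 = -40*3528/5 + 37 = -28224 + 37 = -28187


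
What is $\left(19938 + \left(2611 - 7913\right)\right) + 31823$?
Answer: $46459$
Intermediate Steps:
$\left(19938 + \left(2611 - 7913\right)\right) + 31823 = \left(19938 - 5302\right) + 31823 = 14636 + 31823 = 46459$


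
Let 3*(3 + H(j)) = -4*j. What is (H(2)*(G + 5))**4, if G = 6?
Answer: 1222830961/81 ≈ 1.5097e+7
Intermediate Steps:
H(j) = -3 - 4*j/3 (H(j) = -3 + (-4*j)/3 = -3 - 4*j/3)
(H(2)*(G + 5))**4 = ((-3 - 4/3*2)*(6 + 5))**4 = ((-3 - 8/3)*11)**4 = (-17/3*11)**4 = (-187/3)**4 = 1222830961/81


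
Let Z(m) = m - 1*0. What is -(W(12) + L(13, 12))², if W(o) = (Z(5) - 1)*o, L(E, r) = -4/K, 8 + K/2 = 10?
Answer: -2209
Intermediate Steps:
K = 4 (K = -16 + 2*10 = -16 + 20 = 4)
L(E, r) = -1 (L(E, r) = -4/4 = -4*¼ = -1)
Z(m) = m (Z(m) = m + 0 = m)
W(o) = 4*o (W(o) = (5 - 1)*o = 4*o)
-(W(12) + L(13, 12))² = -(4*12 - 1)² = -(48 - 1)² = -1*47² = -1*2209 = -2209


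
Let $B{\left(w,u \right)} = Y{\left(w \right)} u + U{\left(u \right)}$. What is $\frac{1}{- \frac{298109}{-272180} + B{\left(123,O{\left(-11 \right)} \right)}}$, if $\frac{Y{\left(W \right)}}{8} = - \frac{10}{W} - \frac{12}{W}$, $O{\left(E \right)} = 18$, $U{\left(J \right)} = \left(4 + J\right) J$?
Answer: $\frac{11159380}{4143914869} \approx 0.002693$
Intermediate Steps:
$U{\left(J \right)} = J \left(4 + J\right)$
$Y{\left(W \right)} = - \frac{176}{W}$ ($Y{\left(W \right)} = 8 \left(- \frac{10}{W} - \frac{12}{W}\right) = 8 \left(- \frac{22}{W}\right) = - \frac{176}{W}$)
$B{\left(w,u \right)} = u \left(4 + u\right) - \frac{176 u}{w}$ ($B{\left(w,u \right)} = - \frac{176}{w} u + u \left(4 + u\right) = - \frac{176 u}{w} + u \left(4 + u\right) = u \left(4 + u\right) - \frac{176 u}{w}$)
$\frac{1}{- \frac{298109}{-272180} + B{\left(123,O{\left(-11 \right)} \right)}} = \frac{1}{- \frac{298109}{-272180} + \frac{18 \left(-176 + 123 \left(4 + 18\right)\right)}{123}} = \frac{1}{\left(-298109\right) \left(- \frac{1}{272180}\right) + 18 \cdot \frac{1}{123} \left(-176 + 123 \cdot 22\right)} = \frac{1}{\frac{298109}{272180} + 18 \cdot \frac{1}{123} \left(-176 + 2706\right)} = \frac{1}{\frac{298109}{272180} + 18 \cdot \frac{1}{123} \cdot 2530} = \frac{1}{\frac{298109}{272180} + \frac{15180}{41}} = \frac{1}{\frac{4143914869}{11159380}} = \frac{11159380}{4143914869}$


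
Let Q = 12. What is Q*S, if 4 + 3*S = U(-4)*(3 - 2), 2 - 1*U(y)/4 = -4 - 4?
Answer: 144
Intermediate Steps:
U(y) = 40 (U(y) = 8 - 4*(-4 - 4) = 8 - 4*(-8) = 8 + 32 = 40)
S = 12 (S = -4/3 + (40*(3 - 2))/3 = -4/3 + (40*1)/3 = -4/3 + (⅓)*40 = -4/3 + 40/3 = 12)
Q*S = 12*12 = 144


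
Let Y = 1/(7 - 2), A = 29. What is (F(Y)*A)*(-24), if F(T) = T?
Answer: -696/5 ≈ -139.20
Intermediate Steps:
Y = ⅕ (Y = 1/5 = ⅕ ≈ 0.20000)
(F(Y)*A)*(-24) = ((⅕)*29)*(-24) = (29/5)*(-24) = -696/5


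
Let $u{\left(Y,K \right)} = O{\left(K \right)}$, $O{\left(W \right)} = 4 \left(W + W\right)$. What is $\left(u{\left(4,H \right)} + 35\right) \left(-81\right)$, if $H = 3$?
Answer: $-4779$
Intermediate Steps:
$O{\left(W \right)} = 8 W$ ($O{\left(W \right)} = 4 \cdot 2 W = 8 W$)
$u{\left(Y,K \right)} = 8 K$
$\left(u{\left(4,H \right)} + 35\right) \left(-81\right) = \left(8 \cdot 3 + 35\right) \left(-81\right) = \left(24 + 35\right) \left(-81\right) = 59 \left(-81\right) = -4779$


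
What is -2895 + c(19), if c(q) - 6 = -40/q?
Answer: -54931/19 ≈ -2891.1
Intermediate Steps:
c(q) = 6 - 40/q
-2895 + c(19) = -2895 + (6 - 40/19) = -2895 + 74/19 = -54931/19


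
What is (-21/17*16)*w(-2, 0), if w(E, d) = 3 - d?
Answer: -1008/17 ≈ -59.294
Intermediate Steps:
(-21/17*16)*w(-2, 0) = (-21/17*16)*(3 - 1*0) = (-21*1/17*16)*(3 + 0) = -21/17*16*3 = -336/17*3 = -1008/17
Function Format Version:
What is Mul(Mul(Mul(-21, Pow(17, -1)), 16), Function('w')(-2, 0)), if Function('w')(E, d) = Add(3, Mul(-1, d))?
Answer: Rational(-1008, 17) ≈ -59.294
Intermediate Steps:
Mul(Mul(Mul(-21, Pow(17, -1)), 16), Function('w')(-2, 0)) = Mul(Mul(Mul(-21, Pow(17, -1)), 16), Add(3, Mul(-1, 0))) = Mul(Mul(Mul(-21, Rational(1, 17)), 16), Add(3, 0)) = Mul(Mul(Rational(-21, 17), 16), 3) = Mul(Rational(-336, 17), 3) = Rational(-1008, 17)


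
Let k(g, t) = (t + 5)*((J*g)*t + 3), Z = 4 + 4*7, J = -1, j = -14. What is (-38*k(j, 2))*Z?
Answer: -263872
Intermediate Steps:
Z = 32 (Z = 4 + 28 = 32)
k(g, t) = (3 - g*t)*(5 + t) (k(g, t) = (t + 5)*((-g)*t + 3) = (5 + t)*(-g*t + 3) = (5 + t)*(3 - g*t) = (3 - g*t)*(5 + t))
(-38*k(j, 2))*Z = -38*(15 + 3*2 - 1*(-14)*2² - 5*(-14)*2)*32 = -38*(15 + 6 - 1*(-14)*4 + 140)*32 = -38*(15 + 6 + 56 + 140)*32 = -38*217*32 = -8246*32 = -263872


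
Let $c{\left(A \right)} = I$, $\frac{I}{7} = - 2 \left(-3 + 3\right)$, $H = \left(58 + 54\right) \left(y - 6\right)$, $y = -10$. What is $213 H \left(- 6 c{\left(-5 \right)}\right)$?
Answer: $0$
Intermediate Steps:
$H = -1792$ ($H = \left(58 + 54\right) \left(-10 - 6\right) = 112 \left(-16\right) = -1792$)
$I = 0$ ($I = 7 \left(- 2 \left(-3 + 3\right)\right) = 7 \left(\left(-2\right) 0\right) = 7 \cdot 0 = 0$)
$c{\left(A \right)} = 0$
$213 H \left(- 6 c{\left(-5 \right)}\right) = 213 \left(-1792\right) \left(\left(-6\right) 0\right) = \left(-381696\right) 0 = 0$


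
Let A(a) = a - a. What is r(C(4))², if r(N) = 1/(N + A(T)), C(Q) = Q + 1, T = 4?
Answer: 1/25 ≈ 0.040000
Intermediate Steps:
C(Q) = 1 + Q
A(a) = 0
r(N) = 1/N (r(N) = 1/(N + 0) = 1/N)
r(C(4))² = (1/(1 + 4))² = (1/5)² = (⅕)² = 1/25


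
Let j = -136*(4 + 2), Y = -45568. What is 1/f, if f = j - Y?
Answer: 1/44752 ≈ 2.2345e-5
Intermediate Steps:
j = -816 (j = -136*6 = -816)
f = 44752 (f = -816 - 1*(-45568) = -816 + 45568 = 44752)
1/f = 1/44752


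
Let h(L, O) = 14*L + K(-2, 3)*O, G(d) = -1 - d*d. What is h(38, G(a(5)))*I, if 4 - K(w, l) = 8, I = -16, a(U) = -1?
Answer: -8640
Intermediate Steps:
K(w, l) = -4 (K(w, l) = 4 - 1*8 = 4 - 8 = -4)
G(d) = -1 - d²
h(L, O) = -4*O + 14*L (h(L, O) = 14*L - 4*O = -4*O + 14*L)
h(38, G(a(5)))*I = (-4*(-1 - 1*(-1)²) + 14*38)*(-16) = (-4*(-1 - 1*1) + 532)*(-16) = (-4*(-1 - 1) + 532)*(-16) = (-4*(-2) + 532)*(-16) = (8 + 532)*(-16) = 540*(-16) = -8640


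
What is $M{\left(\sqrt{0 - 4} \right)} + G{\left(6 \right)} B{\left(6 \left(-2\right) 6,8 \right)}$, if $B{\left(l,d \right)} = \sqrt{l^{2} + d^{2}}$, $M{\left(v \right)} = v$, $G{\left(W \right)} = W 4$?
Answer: $2 i + 192 \sqrt{82} \approx 1738.6 + 2.0 i$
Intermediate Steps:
$G{\left(W \right)} = 4 W$
$B{\left(l,d \right)} = \sqrt{d^{2} + l^{2}}$
$M{\left(\sqrt{0 - 4} \right)} + G{\left(6 \right)} B{\left(6 \left(-2\right) 6,8 \right)} = \sqrt{0 - 4} + 4 \cdot 6 \sqrt{8^{2} + \left(6 \left(-2\right) 6\right)^{2}} = \sqrt{-4} + 24 \sqrt{64 + \left(\left(-12\right) 6\right)^{2}} = 2 i + 24 \sqrt{64 + \left(-72\right)^{2}} = 2 i + 24 \sqrt{64 + 5184} = 2 i + 24 \sqrt{5248} = 2 i + 24 \cdot 8 \sqrt{82} = 2 i + 192 \sqrt{82}$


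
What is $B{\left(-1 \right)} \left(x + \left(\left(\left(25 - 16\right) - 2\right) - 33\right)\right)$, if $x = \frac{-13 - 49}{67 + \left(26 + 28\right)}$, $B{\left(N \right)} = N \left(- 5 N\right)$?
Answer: $\frac{16040}{121} \approx 132.56$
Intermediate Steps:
$B{\left(N \right)} = - 5 N^{2}$
$x = - \frac{62}{121}$ ($x = - \frac{62}{67 + 54} = - \frac{62}{121} \approx -0.5124$)
$B{\left(-1 \right)} \left(x + \left(\left(\left(25 - 16\right) - 2\right) - 33\right)\right) = - 5 \left(-1\right)^{2} \left(- \frac{62}{121} + \left(\left(\left(25 - 16\right) - 2\right) - 33\right)\right) = \left(-5\right) 1 \left(- \frac{62}{121} + \left(\left(9 - 2\right) - 33\right)\right) = - 5 \left(- \frac{62}{121} + \left(7 - 33\right)\right) = - 5 \left(- \frac{62}{121} - 26\right) = \left(-5\right) \left(- \frac{3208}{121}\right) = \frac{16040}{121}$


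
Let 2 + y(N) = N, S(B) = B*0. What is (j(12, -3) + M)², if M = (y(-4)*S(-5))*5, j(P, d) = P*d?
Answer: 1296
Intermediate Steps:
S(B) = 0
y(N) = -2 + N
M = 0 (M = ((-2 - 4)*0)*5 = -6*0*5 = 0*5 = 0)
(j(12, -3) + M)² = (12*(-3) + 0)² = (-36 + 0)² = (-36)² = 1296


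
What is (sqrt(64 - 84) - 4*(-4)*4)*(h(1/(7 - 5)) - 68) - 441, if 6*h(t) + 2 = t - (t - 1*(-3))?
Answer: -14539/3 - 413*I*sqrt(5)/3 ≈ -4846.3 - 307.83*I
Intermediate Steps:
h(t) = -5/6 (h(t) = -1/3 + (t - (t - 1*(-3)))/6 = -1/3 + (t - (t + 3))/6 = -1/3 + (t - (3 + t))/6 = -1/3 + (t + (-3 - t))/6 = -1/3 + (1/6)*(-3) = -1/3 - 1/2 = -5/6)
(sqrt(64 - 84) - 4*(-4)*4)*(h(1/(7 - 5)) - 68) - 441 = (sqrt(64 - 84) - 4*(-4)*4)*(-5/6 - 68) - 441 = (sqrt(-20) + 16*4)*(-413/6) - 441 = (2*I*sqrt(5) + 64)*(-413/6) - 441 = (64 + 2*I*sqrt(5))*(-413/6) - 441 = (-13216/3 - 413*I*sqrt(5)/3) - 441 = -14539/3 - 413*I*sqrt(5)/3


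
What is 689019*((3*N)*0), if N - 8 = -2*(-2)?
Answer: 0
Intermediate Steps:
N = 12 (N = 8 - 2*(-2) = 8 + 4 = 12)
689019*((3*N)*0) = 689019*((3*12)*0) = 689019*(36*0) = 689019*0 = 0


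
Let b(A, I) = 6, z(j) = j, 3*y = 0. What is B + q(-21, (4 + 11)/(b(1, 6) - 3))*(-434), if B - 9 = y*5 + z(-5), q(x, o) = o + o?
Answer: -4336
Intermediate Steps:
y = 0 (y = (1/3)*0 = 0)
q(x, o) = 2*o
B = 4 (B = 9 + (0*5 - 5) = 9 + (0 - 5) = 9 - 5 = 4)
B + q(-21, (4 + 11)/(b(1, 6) - 3))*(-434) = 4 + (2*((4 + 11)/(6 - 3)))*(-434) = 4 + (2*(15/3))*(-434) = 4 + (2*(15*(1/3)))*(-434) = 4 + (2*5)*(-434) = 4 + 10*(-434) = 4 - 4340 = -4336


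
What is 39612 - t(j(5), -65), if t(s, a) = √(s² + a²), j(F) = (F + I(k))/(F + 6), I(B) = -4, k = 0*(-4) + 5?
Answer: 39612 - √511226/11 ≈ 39547.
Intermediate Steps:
k = 5 (k = 0 + 5 = 5)
j(F) = (-4 + F)/(6 + F) (j(F) = (F - 4)/(F + 6) = (-4 + F)/(6 + F))
t(s, a) = √(a² + s²)
39612 - t(j(5), -65) = 39612 - √((-65)² + ((-4 + 5)/(6 + 5))²) = 39612 - √(4225 + (1/11)²) = 39612 - √(4225 + 1/121) = 39612 - √(511226/121) = 39612 - √511226/11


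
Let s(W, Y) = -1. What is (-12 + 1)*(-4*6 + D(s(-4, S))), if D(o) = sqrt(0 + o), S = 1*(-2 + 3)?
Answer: 264 - 11*I ≈ 264.0 - 11.0*I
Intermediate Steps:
S = 1 (S = 1*1 = 1)
D(o) = sqrt(o)
(-12 + 1)*(-4*6 + D(s(-4, S))) = (-12 + 1)*(-4*6 + sqrt(-1)) = -11*(-24 + I) = 264 - 11*I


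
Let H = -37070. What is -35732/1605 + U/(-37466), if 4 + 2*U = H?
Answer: -1308983227/60132930 ≈ -21.768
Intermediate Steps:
U = -18537 (U = -2 + (½)*(-37070) = -2 - 18535 = -18537)
-35732/1605 + U/(-37466) = -35732/1605 - 18537/(-37466) = -35732*1/1605 - 18537*(-1/37466) = -35732/1605 + 18537/37466 = -1308983227/60132930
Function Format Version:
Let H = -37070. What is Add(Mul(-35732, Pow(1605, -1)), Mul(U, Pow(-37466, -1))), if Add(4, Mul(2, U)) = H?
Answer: Rational(-1308983227, 60132930) ≈ -21.768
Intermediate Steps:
U = -18537 (U = Add(-2, Mul(Rational(1, 2), -37070)) = Add(-2, -18535) = -18537)
Add(Mul(-35732, Pow(1605, -1)), Mul(U, Pow(-37466, -1))) = Add(Mul(-35732, Pow(1605, -1)), Mul(-18537, Pow(-37466, -1))) = Add(Mul(-35732, Rational(1, 1605)), Mul(-18537, Rational(-1, 37466))) = Add(Rational(-35732, 1605), Rational(18537, 37466)) = Rational(-1308983227, 60132930)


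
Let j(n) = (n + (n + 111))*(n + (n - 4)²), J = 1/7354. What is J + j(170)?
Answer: 91957548805/7354 ≈ 1.2504e+7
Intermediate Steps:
J = 1/7354 ≈ 0.00013598
j(n) = (111 + 2*n)*(n + (-4 + n)²) (j(n) = (n + (111 + n))*(n + (-4 + n)²) = (111 + 2*n)*(n + (-4 + n)²))
J + j(170) = 1/7354 + (1776 - 745*170 + 2*170³ + 97*170²) = 1/7354 + (1776 - 126650 + 2*4913000 + 97*28900) = 1/7354 + (1776 - 126650 + 9826000 + 2803300) = 1/7354 + 12504426 = 91957548805/7354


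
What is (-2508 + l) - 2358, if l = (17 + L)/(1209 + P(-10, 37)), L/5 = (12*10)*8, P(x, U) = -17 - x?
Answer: -5844115/1202 ≈ -4862.0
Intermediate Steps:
L = 4800 (L = 5*((12*10)*8) = 5*(120*8) = 5*960 = 4800)
l = 4817/1202 (l = (17 + 4800)/(1209 + (-17 - 1*(-10))) = 4817/(1209 + (-17 + 10)) = 4817/(1209 - 7) = 4817/1202 ≈ 4.0075)
(-2508 + l) - 2358 = (-2508 + 4817/1202) - 2358 = -3009799/1202 - 2358 = -5844115/1202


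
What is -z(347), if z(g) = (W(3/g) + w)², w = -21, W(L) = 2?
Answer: -361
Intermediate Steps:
z(g) = 361 (z(g) = (2 - 21)² = (-19)² = 361)
-z(347) = -1*361 = -361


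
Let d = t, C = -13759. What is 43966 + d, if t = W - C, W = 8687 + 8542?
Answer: 74954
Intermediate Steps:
W = 17229
t = 30988 (t = 17229 - 1*(-13759) = 17229 + 13759 = 30988)
d = 30988
43966 + d = 43966 + 30988 = 74954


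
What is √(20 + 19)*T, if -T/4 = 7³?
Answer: -1372*√39 ≈ -8568.1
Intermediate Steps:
T = -1372 (T = -4*7³ = -4*343 = -1372)
√(20 + 19)*T = √(20 + 19)*(-1372) = √39*(-1372) = -1372*√39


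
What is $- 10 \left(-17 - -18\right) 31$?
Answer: $-310$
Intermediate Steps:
$- 10 \left(-17 - -18\right) 31 = - 10 \left(-17 + 18\right) 31 = \left(-10\right) 1 \cdot 31 = \left(-10\right) 31 = -310$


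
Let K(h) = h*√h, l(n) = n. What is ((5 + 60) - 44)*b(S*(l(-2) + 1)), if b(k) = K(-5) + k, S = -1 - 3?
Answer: 84 - 105*I*√5 ≈ 84.0 - 234.79*I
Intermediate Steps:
K(h) = h^(3/2)
S = -4
b(k) = k - 5*I*√5 (b(k) = (-5)^(3/2) + k = -5*I*√5 + k = k - 5*I*√5)
((5 + 60) - 44)*b(S*(l(-2) + 1)) = ((5 + 60) - 44)*(-4*(-2 + 1) - 5*I*√5) = (65 - 44)*(-4*(-1) - 5*I*√5) = 21*(4 - 5*I*√5) = 84 - 105*I*√5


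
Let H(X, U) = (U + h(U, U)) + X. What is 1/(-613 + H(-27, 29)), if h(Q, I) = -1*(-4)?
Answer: -1/607 ≈ -0.0016474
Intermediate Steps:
h(Q, I) = 4
H(X, U) = 4 + U + X (H(X, U) = (U + 4) + X = (4 + U) + X = 4 + U + X)
1/(-613 + H(-27, 29)) = 1/(-613 + (4 + 29 - 27)) = 1/(-613 + 6) = 1/(-607) = -1/607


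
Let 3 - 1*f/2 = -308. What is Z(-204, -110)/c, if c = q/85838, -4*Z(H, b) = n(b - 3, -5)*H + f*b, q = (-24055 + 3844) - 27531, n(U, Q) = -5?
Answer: -723185150/23871 ≈ -30296.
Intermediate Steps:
f = 622 (f = 6 - 2*(-308) = 6 + 616 = 622)
q = -47742 (q = -20211 - 27531 = -47742)
Z(H, b) = -311*b/2 + 5*H/4 (Z(H, b) = -(-5*H + 622*b)/4 = -311*b/2 + 5*H/4)
c = -23871/42919 (c = -47742/85838 = -47742*1/85838 = -23871/42919 ≈ -0.55619)
Z(-204, -110)/c = (-311/2*(-110) + (5/4)*(-204))/(-23871/42919) = (17105 - 255)*(-42919/23871) = 16850*(-42919/23871) = -723185150/23871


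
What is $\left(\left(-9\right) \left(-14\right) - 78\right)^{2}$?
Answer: $2304$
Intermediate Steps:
$\left(\left(-9\right) \left(-14\right) - 78\right)^{2} = \left(126 - 78\right)^{2} = 48^{2} = 2304$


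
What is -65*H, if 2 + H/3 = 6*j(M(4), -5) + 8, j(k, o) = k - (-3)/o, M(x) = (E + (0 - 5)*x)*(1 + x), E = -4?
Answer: 139932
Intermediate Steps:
M(x) = (1 + x)*(-4 - 5*x) (M(x) = (-4 + (0 - 5)*x)*(1 + x) = (-4 - 5*x)*(1 + x) = (1 + x)*(-4 - 5*x))
j(k, o) = k + 3/o
H = -10764/5 (H = -6 + 3*(6*((-4 - 9*4 - 5*4²) + 3/(-5)) + 8) = -6 + 3*(6*((-4 - 36 - 5*16) + 3*(-⅕)) + 8) = -6 + 3*(6*((-4 - 36 - 80) - ⅗) + 8) = -6 + 3*(6*(-120 - ⅗) + 8) = -6 + 3*(6*(-603/5) + 8) = -6 + 3*(-3618/5 + 8) = -6 + 3*(-3578/5) = -6 - 10734/5 = -10764/5 ≈ -2152.8)
-65*H = -65*(-10764/5) = 139932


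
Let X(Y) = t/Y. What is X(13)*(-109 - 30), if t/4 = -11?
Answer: 6116/13 ≈ 470.46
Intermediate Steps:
t = -44 (t = 4*(-11) = -44)
X(Y) = -44/Y
X(13)*(-109 - 30) = (-44/13)*(-109 - 30) = -44*1/13*(-139) = -44/13*(-139) = 6116/13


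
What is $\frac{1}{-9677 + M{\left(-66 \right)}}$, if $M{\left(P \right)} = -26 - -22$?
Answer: $- \frac{1}{9681} \approx -0.0001033$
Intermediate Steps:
$M{\left(P \right)} = -4$ ($M{\left(P \right)} = -26 + 22 = -4$)
$\frac{1}{-9677 + M{\left(-66 \right)}} = \frac{1}{-9677 - 4} = \frac{1}{-9681} = - \frac{1}{9681}$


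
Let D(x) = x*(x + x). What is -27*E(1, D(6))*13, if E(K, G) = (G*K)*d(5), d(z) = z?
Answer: -126360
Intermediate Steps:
D(x) = 2*x**2 (D(x) = x*(2*x) = 2*x**2)
E(K, G) = 5*G*K (E(K, G) = (G*K)*5 = 5*G*K)
-27*E(1, D(6))*13 = -135*2*6**2*13 = -135*2*36*13 = -135*72*13 = -27*360*13 = -9720*13 = -126360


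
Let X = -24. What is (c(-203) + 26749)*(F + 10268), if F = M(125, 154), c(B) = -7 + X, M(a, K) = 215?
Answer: 280084794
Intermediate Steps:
c(B) = -31 (c(B) = -7 - 24 = -31)
F = 215
(c(-203) + 26749)*(F + 10268) = (-31 + 26749)*(215 + 10268) = 26718*10483 = 280084794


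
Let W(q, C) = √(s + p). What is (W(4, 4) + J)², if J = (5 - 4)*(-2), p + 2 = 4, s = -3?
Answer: (2 - I)² ≈ 3.0 - 4.0*I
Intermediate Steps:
p = 2 (p = -2 + 4 = 2)
J = -2 (J = 1*(-2) = -2)
W(q, C) = I (W(q, C) = √(-3 + 2) = √(-1) = I)
(W(4, 4) + J)² = (I - 2)² = (-2 + I)²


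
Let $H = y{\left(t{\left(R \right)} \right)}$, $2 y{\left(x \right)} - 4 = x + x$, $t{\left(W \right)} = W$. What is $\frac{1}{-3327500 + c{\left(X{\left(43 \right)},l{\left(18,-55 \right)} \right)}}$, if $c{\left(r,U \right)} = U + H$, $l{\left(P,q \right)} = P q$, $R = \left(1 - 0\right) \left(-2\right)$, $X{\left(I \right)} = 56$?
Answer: $- \frac{1}{3328490} \approx -3.0044 \cdot 10^{-7}$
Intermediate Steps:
$R = -2$ ($R = \left(1 + 0\right) \left(-2\right) = 1 \left(-2\right) = -2$)
$y{\left(x \right)} = 2 + x$ ($y{\left(x \right)} = 2 + \frac{x + x}{2} = 2 + \frac{2 x}{2} = 2 + x$)
$H = 0$ ($H = 2 - 2 = 0$)
$c{\left(r,U \right)} = U$ ($c{\left(r,U \right)} = U + 0 = U$)
$\frac{1}{-3327500 + c{\left(X{\left(43 \right)},l{\left(18,-55 \right)} \right)}} = \frac{1}{-3327500 + 18 \left(-55\right)} = \frac{1}{-3327500 - 990} = \frac{1}{-3328490} = - \frac{1}{3328490}$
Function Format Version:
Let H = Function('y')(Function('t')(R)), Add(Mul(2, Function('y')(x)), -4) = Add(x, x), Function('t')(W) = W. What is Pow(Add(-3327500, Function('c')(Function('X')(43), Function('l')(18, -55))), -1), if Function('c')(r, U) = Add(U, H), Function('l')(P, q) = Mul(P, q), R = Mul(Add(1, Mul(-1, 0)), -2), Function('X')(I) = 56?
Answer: Rational(-1, 3328490) ≈ -3.0044e-7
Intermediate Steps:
R = -2 (R = Mul(Add(1, 0), -2) = Mul(1, -2) = -2)
Function('y')(x) = Add(2, x) (Function('y')(x) = Add(2, Mul(Rational(1, 2), Add(x, x))) = Add(2, Mul(Rational(1, 2), Mul(2, x))) = Add(2, x))
H = 0 (H = Add(2, -2) = 0)
Function('c')(r, U) = U (Function('c')(r, U) = Add(U, 0) = U)
Pow(Add(-3327500, Function('c')(Function('X')(43), Function('l')(18, -55))), -1) = Pow(Add(-3327500, Mul(18, -55)), -1) = Pow(Add(-3327500, -990), -1) = Pow(-3328490, -1) = Rational(-1, 3328490)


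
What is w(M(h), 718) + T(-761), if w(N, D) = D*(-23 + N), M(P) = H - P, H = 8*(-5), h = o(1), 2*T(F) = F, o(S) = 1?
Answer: -92665/2 ≈ -46333.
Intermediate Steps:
T(F) = F/2
h = 1
H = -40
M(P) = -40 - P
w(M(h), 718) + T(-761) = 718*(-23 + (-40 - 1*1)) + (½)*(-761) = 718*(-23 + (-40 - 1)) - 761/2 = 718*(-23 - 41) - 761/2 = 718*(-64) - 761/2 = -45952 - 761/2 = -92665/2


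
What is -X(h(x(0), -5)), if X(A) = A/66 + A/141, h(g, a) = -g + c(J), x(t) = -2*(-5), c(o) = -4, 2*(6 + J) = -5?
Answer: 161/517 ≈ 0.31141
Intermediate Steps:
J = -17/2 (J = -6 + (1/2)*(-5) = -6 - 5/2 = -17/2 ≈ -8.5000)
x(t) = 10
h(g, a) = -4 - g (h(g, a) = -g - 4 = -4 - g)
X(A) = 23*A/1034 (X(A) = A*(1/66) + A*(1/141) = A/66 + A/141 = 23*A/1034)
-X(h(x(0), -5)) = -23*(-4 - 1*10)/1034 = -23*(-4 - 10)/1034 = -23*(-14)/1034 = -1*(-161/517) = 161/517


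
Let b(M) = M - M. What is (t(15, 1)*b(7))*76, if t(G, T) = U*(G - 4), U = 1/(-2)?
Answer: 0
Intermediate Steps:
b(M) = 0
U = -½ ≈ -0.50000
t(G, T) = 2 - G/2 (t(G, T) = -(G - 4)/2 = -(-4 + G)/2 = 2 - G/2)
(t(15, 1)*b(7))*76 = ((2 - ½*15)*0)*76 = ((2 - 15/2)*0)*76 = -11/2*0*76 = 0*76 = 0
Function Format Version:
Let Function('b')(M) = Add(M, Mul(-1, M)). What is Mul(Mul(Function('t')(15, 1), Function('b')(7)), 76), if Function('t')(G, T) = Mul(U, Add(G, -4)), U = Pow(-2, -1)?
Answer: 0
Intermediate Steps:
Function('b')(M) = 0
U = Rational(-1, 2) ≈ -0.50000
Function('t')(G, T) = Add(2, Mul(Rational(-1, 2), G)) (Function('t')(G, T) = Mul(Rational(-1, 2), Add(G, -4)) = Mul(Rational(-1, 2), Add(-4, G)) = Add(2, Mul(Rational(-1, 2), G)))
Mul(Mul(Function('t')(15, 1), Function('b')(7)), 76) = Mul(Mul(Add(2, Mul(Rational(-1, 2), 15)), 0), 76) = Mul(Mul(Add(2, Rational(-15, 2)), 0), 76) = Mul(Mul(Rational(-11, 2), 0), 76) = Mul(0, 76) = 0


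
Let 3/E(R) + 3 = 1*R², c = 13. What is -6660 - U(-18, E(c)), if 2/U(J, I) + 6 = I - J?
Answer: -13287032/1995 ≈ -6660.2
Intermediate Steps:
E(R) = 3/(-3 + R²) (E(R) = 3/(-3 + 1*R²) = 3/(-3 + R²))
U(J, I) = 2/(-6 + I - J) (U(J, I) = 2/(-6 + (I - J)) = 2/(-6 + I - J))
-6660 - U(-18, E(c)) = -6660 - 2/(-6 + 3/(-3 + 13²) - 1*(-18)) = -6660 - 2/(-6 + 3/(-3 + 169) + 18) = -6660 - 2/(-6 + 3/166 + 18) = -6660 - 2/1995/166 = -6660 - 2*166/1995 = -6660 - 1*332/1995 = -6660 - 332/1995 = -13287032/1995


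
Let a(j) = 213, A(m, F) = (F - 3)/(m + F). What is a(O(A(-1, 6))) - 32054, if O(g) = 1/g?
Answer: -31841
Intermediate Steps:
A(m, F) = (-3 + F)/(F + m)
a(O(A(-1, 6))) - 32054 = 213 - 32054 = -31841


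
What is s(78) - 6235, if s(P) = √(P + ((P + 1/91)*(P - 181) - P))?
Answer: -6235 + I*√66538927/91 ≈ -6235.0 + 89.639*I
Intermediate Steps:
s(P) = √((-181 + P)*(1/91 + P)) (s(P) = √(P + ((P + 1/91)*(-181 + P) - P)) = √(P + ((1/91 + P)*(-181 + P) - P)) = √(P + ((-181 + P)*(1/91 + P) - P)) = √(P + (-P + (-181 + P)*(1/91 + P))) = √((-181 + P)*(1/91 + P)))
s(78) - 6235 = √(-16471 - 1498770*78 + 8281*78²)/91 - 6235 = √(-16471 - 116904060 + 8281*6084)/91 - 6235 = √(-16471 - 116904060 + 50381604)/91 - 6235 = √(-66538927)/91 - 6235 = (I*√66538927)/91 - 6235 = I*√66538927/91 - 6235 = -6235 + I*√66538927/91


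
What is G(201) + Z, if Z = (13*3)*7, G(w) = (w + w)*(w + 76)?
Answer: 111627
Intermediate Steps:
G(w) = 2*w*(76 + w) (G(w) = (2*w)*(76 + w) = 2*w*(76 + w))
Z = 273 (Z = 39*7 = 273)
G(201) + Z = 2*201*(76 + 201) + 273 = 2*201*277 + 273 = 111354 + 273 = 111627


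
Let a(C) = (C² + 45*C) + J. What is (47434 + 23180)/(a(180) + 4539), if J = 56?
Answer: 70614/45095 ≈ 1.5659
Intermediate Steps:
a(C) = 56 + C² + 45*C (a(C) = (C² + 45*C) + 56 = 56 + C² + 45*C)
(47434 + 23180)/(a(180) + 4539) = (47434 + 23180)/((56 + 180² + 45*180) + 4539) = 70614/((56 + 32400 + 8100) + 4539) = 70614/(40556 + 4539) = 70614/45095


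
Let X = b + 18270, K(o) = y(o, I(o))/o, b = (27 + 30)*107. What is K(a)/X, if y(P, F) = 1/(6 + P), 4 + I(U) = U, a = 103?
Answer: 1/273590763 ≈ 3.6551e-9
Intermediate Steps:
b = 6099 (b = 57*107 = 6099)
I(U) = -4 + U
K(o) = 1/(o*(6 + o)) (K(o) = 1/((6 + o)*o) = 1/(o*(6 + o)))
X = 24369 (X = 6099 + 18270 = 24369)
K(a)/X = (1/(103*(6 + 103)))/24369 = ((1/103)/109)*(1/24369) = ((1/103)*(1/109))*(1/24369) = (1/11227)*(1/24369) = 1/273590763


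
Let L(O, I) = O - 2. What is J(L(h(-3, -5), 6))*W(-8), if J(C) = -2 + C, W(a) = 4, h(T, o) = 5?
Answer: 4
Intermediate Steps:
L(O, I) = -2 + O
J(L(h(-3, -5), 6))*W(-8) = (-2 + (-2 + 5))*4 = (-2 + 3)*4 = 1*4 = 4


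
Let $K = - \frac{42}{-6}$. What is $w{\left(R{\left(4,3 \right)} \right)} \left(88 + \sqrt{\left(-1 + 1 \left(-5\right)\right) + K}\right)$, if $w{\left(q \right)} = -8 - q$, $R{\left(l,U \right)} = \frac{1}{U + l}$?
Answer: $- \frac{5073}{7} \approx -724.71$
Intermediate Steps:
$K = 7$ ($K = \left(-42\right) \left(- \frac{1}{6}\right) = 7$)
$w{\left(R{\left(4,3 \right)} \right)} \left(88 + \sqrt{\left(-1 + 1 \left(-5\right)\right) + K}\right) = \left(-8 - \frac{1}{3 + 4}\right) \left(88 + \sqrt{\left(-1 + 1 \left(-5\right)\right) + 7}\right) = \left(-8 - \frac{1}{7}\right) \left(88 + \sqrt{\left(-1 - 5\right) + 7}\right) = \left(-8 - \frac{1}{7}\right) \left(88 + \sqrt{-6 + 7}\right) = \left(-8 - \frac{1}{7}\right) \left(88 + \sqrt{1}\right) = - \frac{57 \left(88 + 1\right)}{7} = \left(- \frac{57}{7}\right) 89 = - \frac{5073}{7}$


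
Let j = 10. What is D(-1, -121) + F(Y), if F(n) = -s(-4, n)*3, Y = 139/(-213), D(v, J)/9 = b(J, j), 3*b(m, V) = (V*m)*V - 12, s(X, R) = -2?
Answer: -36330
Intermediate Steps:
b(m, V) = -4 + m*V²/3 (b(m, V) = ((V*m)*V - 12)/3 = (m*V² - 12)/3 = (-12 + m*V²)/3 = -4 + m*V²/3)
D(v, J) = -36 + 300*J (D(v, J) = 9*(-4 + (⅓)*J*10²) = 9*(-4 + (⅓)*J*100) = 9*(-4 + 100*J/3) = -36 + 300*J)
Y = -139/213 (Y = 139*(-1/213) = -139/213 ≈ -0.65258)
F(n) = 6 (F(n) = -1*(-2)*3 = 2*3 = 6)
D(-1, -121) + F(Y) = (-36 + 300*(-121)) + 6 = (-36 - 36300) + 6 = -36336 + 6 = -36330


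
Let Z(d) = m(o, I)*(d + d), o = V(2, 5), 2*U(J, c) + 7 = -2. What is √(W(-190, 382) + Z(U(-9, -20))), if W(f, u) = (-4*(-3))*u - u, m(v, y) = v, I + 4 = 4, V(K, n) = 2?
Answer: 2*√1046 ≈ 64.684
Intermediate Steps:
I = 0 (I = -4 + 4 = 0)
U(J, c) = -9/2 (U(J, c) = -7/2 + (½)*(-2) = -7/2 - 1 = -9/2)
o = 2
W(f, u) = 11*u (W(f, u) = 12*u - u = 11*u)
Z(d) = 4*d (Z(d) = 2*(d + d) = 2*(2*d) = 4*d)
√(W(-190, 382) + Z(U(-9, -20))) = √(11*382 + 4*(-9/2)) = √(4202 - 18) = √4184 = 2*√1046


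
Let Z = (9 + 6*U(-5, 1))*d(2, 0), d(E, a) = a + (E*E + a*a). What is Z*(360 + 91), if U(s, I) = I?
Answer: 27060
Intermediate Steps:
d(E, a) = a + E**2 + a**2 (d(E, a) = a + (E**2 + a**2) = a + E**2 + a**2)
Z = 60 (Z = (9 + 6*1)*(0 + 2**2 + 0**2) = (9 + 6)*(0 + 4 + 0) = 15*4 = 60)
Z*(360 + 91) = 60*(360 + 91) = 60*451 = 27060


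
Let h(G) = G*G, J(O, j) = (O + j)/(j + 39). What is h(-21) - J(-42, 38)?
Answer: 33961/77 ≈ 441.05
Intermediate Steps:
J(O, j) = (O + j)/(39 + j)
h(G) = G**2
h(-21) - J(-42, 38) = (-21)**2 - (-42 + 38)/(39 + 38) = 441 - (-4)/77 = 441 - 1*(-4/77) = 441 + 4/77 = 33961/77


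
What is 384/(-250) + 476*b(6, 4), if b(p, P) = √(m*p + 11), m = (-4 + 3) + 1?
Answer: -192/125 + 476*√11 ≈ 1577.2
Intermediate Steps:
m = 0 (m = -1 + 1 = 0)
b(p, P) = √11 (b(p, P) = √(0*p + 11) = √(0 + 11) = √11)
384/(-250) + 476*b(6, 4) = 384/(-250) + 476*√11 = 384*(-1/250) + 476*√11 = -192/125 + 476*√11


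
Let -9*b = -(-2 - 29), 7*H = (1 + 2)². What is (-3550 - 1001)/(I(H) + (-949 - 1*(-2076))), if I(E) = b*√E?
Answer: -323125551/80017166 - 423243*√7/80017166 ≈ -4.0522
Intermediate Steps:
H = 9/7 (H = (1 + 2)²/7 = (⅐)*3² = (⅐)*9 = 9/7 ≈ 1.2857)
b = -31/9 (b = -(-1)*(-2 - 29)/9 = -(-1)*(-31)/9 = -⅑*31 = -31/9 ≈ -3.4444)
I(E) = -31*√E/9
(-3550 - 1001)/(I(H) + (-949 - 1*(-2076))) = (-3550 - 1001)/(-31*√7/21 + (-949 - 1*(-2076))) = -4551/(-31*√7/21 + (-949 + 2076)) = -4551/(-31*√7/21 + 1127) = -4551/(1127 - 31*√7/21)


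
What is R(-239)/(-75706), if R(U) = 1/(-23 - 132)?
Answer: 1/11734430 ≈ 8.5219e-8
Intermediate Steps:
R(U) = -1/155 (R(U) = 1/(-155) = -1/155)
R(-239)/(-75706) = -1/155/(-75706) = -1/155*(-1/75706) = 1/11734430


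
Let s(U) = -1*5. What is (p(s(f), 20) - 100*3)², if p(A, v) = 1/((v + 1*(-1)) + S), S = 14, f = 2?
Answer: 97990201/1089 ≈ 89982.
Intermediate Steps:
s(U) = -5
p(A, v) = 1/(13 + v) (p(A, v) = 1/((v + 1*(-1)) + 14) = 1/((v - 1) + 14) = 1/((-1 + v) + 14) = 1/(13 + v))
(p(s(f), 20) - 100*3)² = (1/(13 + 20) - 100*3)² = (1/33 - 300)² = (-9899/33)² = 97990201/1089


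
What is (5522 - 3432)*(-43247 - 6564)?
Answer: -104104990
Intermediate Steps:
(5522 - 3432)*(-43247 - 6564) = 2090*(-49811) = -104104990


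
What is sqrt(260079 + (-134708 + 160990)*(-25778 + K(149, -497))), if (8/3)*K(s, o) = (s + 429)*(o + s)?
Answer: I*sqrt(2659662295) ≈ 51572.0*I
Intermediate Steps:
K(s, o) = 3*(429 + s)*(o + s)/8 (K(s, o) = 3*((s + 429)*(o + s))/8 = 3*((429 + s)*(o + s))/8 = 3*(429 + s)*(o + s)/8)
sqrt(260079 + (-134708 + 160990)*(-25778 + K(149, -497))) = sqrt(260079 + (-134708 + 160990)*(-25778 + ((3/8)*149**2 + (1287/8)*(-497) + (1287/8)*149 + (3/8)*(-497)*149))) = sqrt(260079 + 26282*(-25778 + ((3/8)*22201 - 639639/8 + 191763/8 - 222159/8))) = sqrt(260079 + 26282*(-25778 + (66603/8 - 639639/8 + 191763/8 - 222159/8))) = sqrt(260079 + 26282*(-25778 - 75429)) = sqrt(260079 + 26282*(-101207)) = sqrt(260079 - 2659922374) = sqrt(-2659662295) = I*sqrt(2659662295)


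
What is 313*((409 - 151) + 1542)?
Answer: 563400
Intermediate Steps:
313*((409 - 151) + 1542) = 313*(258 + 1542) = 313*1800 = 563400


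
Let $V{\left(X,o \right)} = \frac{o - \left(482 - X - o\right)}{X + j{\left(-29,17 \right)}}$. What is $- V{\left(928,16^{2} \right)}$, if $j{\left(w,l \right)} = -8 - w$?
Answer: $- \frac{958}{949} \approx -1.0095$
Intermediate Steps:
$V{\left(X,o \right)} = \frac{-482 + X + 2 o}{21 + X}$ ($V{\left(X,o \right)} = \frac{o - \left(482 - X - o\right)}{X - -21} = \frac{o + \left(-482 + X + o\right)}{X + \left(-8 + 29\right)} = \frac{-482 + X + 2 o}{X + 21} = \frac{-482 + X + 2 o}{21 + X}$)
$- V{\left(928,16^{2} \right)} = - \frac{-482 + 928 + 2 \cdot 16^{2}}{21 + 928} = - \frac{-482 + 928 + 2 \cdot 256}{949} = - \frac{-482 + 928 + 512}{949} = - \frac{958}{949}$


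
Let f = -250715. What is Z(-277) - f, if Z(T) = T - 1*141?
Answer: 250297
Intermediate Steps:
Z(T) = -141 + T (Z(T) = T - 141 = -141 + T)
Z(-277) - f = (-141 - 277) - 1*(-250715) = -418 + 250715 = 250297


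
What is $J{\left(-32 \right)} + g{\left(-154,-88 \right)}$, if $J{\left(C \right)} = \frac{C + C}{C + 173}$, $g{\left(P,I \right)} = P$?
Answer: $- \frac{21778}{141} \approx -154.45$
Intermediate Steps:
$J{\left(C \right)} = \frac{2 C}{173 + C}$
$J{\left(-32 \right)} + g{\left(-154,-88 \right)} = 2 \left(-32\right) \frac{1}{173 - 32} - 154 = 2 \left(-32\right) \frac{1}{141} - 154 = - \frac{64}{141} - 154 = - \frac{21778}{141}$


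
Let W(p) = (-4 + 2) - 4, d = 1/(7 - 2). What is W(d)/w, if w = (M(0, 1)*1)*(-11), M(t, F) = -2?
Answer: -3/11 ≈ -0.27273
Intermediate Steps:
d = ⅕ (d = 1/5 = ⅕ ≈ 0.20000)
W(p) = -6 (W(p) = -2 - 4 = -6)
w = 22 (w = -2*1*(-11) = -2*(-11) = 22)
W(d)/w = -6/22 = (1/22)*(-6) = -3/11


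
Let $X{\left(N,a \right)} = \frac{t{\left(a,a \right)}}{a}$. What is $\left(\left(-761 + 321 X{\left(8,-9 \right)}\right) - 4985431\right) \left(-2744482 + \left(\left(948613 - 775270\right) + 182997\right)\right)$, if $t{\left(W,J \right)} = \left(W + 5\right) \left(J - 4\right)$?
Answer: $\frac{35736491227880}{3} \approx 1.1912 \cdot 10^{13}$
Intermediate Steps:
$t{\left(W,J \right)} = \left(-4 + J\right) \left(5 + W\right)$ ($t{\left(W,J \right)} = \left(5 + W\right) \left(-4 + J\right) = \left(-4 + J\right) \left(5 + W\right)$)
$X{\left(N,a \right)} = \frac{-20 + a + a^{2}}{a}$ ($X{\left(N,a \right)} = \frac{-20 - 4 a + 5 a + a a}{a} = \frac{-20 - 4 a + 5 a + a^{2}}{a} = \frac{-20 + a + a^{2}}{a}$)
$\left(\left(-761 + 321 X{\left(8,-9 \right)}\right) - 4985431\right) \left(-2744482 + \left(\left(948613 - 775270\right) + 182997\right)\right) = \left(\left(-761 + 321 \left(1 - 9 - \frac{20}{-9}\right)\right) - 4985431\right) \left(-2744482 + \left(\left(948613 - 775270\right) + 182997\right)\right) = \left(\left(-761 + 321 \left(1 - 9 - - \frac{20}{9}\right)\right) - 4985431\right) \left(-2744482 + \left(173343 + 182997\right)\right) = \left(\left(-761 + 321 \left(1 - 9 + \frac{20}{9}\right)\right) - 4985431\right) \left(-2744482 + 356340\right) = \left(\left(-761 + 321 \left(- \frac{52}{9}\right)\right) - 4985431\right) \left(-2388142\right) = \left(\left(-761 - \frac{5564}{3}\right) - 4985431\right) \left(-2388142\right) = \left(- \frac{7847}{3} - 4985431\right) \left(-2388142\right) = \left(- \frac{14964140}{3}\right) \left(-2388142\right) = \frac{35736491227880}{3}$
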